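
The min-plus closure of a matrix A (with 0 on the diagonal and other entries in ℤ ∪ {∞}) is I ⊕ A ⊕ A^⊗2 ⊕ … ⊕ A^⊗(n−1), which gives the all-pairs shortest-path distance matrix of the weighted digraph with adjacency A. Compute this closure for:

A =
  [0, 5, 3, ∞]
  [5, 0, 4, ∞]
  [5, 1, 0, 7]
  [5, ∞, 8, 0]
Closure =
  [0, 4, 3, 10]
  [5, 0, 4, 11]
  [5, 1, 0, 7]
  [5, 9, 8, 0]

This is the Floyd-Warshall all-pairs shortest-path computation. For each intermediate vertex k = 0, 1, …, 3, update dist[i][j] ← min(dist[i][j], dist[i][k] + dist[k][j]). The final matrix gives, for each (i, j), the minimum total weight of any directed path from i to j (possibly empty when i = j).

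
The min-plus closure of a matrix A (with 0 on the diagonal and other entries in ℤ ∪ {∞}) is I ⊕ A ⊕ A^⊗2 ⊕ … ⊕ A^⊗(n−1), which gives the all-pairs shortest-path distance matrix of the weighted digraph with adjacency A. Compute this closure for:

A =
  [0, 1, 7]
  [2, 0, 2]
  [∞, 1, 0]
Closure =
  [0, 1, 3]
  [2, 0, 2]
  [3, 1, 0]

This is the Floyd-Warshall all-pairs shortest-path computation. For each intermediate vertex k = 0, 1, …, 2, update dist[i][j] ← min(dist[i][j], dist[i][k] + dist[k][j]). The final matrix gives, for each (i, j), the minimum total weight of any directed path from i to j (possibly empty when i = j).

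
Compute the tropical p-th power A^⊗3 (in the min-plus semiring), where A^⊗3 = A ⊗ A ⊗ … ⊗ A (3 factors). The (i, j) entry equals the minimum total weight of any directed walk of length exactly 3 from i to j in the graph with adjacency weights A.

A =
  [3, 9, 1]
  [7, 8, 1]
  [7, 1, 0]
A^⊗3 =
  [8, 2, 1]
  [8, 2, 1]
  [7, 1, 0]

Each entry (A^⊗3)_ij equals the minimum over all length-3 walks i = v_0 → v_1 → … → v_3 = j of Σ_t A[v_t][v_{t+1}]. For example, for (i, j) = (0, 2) we minimise over 9 possible intermediate vertex sequences; the minimum is 1, attained along the walk 0 → 2 → 2 → 2.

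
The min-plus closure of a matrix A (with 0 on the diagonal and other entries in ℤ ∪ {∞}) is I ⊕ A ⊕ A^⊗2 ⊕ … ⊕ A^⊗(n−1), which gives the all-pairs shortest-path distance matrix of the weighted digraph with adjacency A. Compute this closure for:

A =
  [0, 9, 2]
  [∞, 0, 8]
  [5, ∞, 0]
Closure =
  [0, 9, 2]
  [13, 0, 8]
  [5, 14, 0]

This is the Floyd-Warshall all-pairs shortest-path computation. For each intermediate vertex k = 0, 1, …, 2, update dist[i][j] ← min(dist[i][j], dist[i][k] + dist[k][j]). The final matrix gives, for each (i, j), the minimum total weight of any directed path from i to j (possibly empty when i = j).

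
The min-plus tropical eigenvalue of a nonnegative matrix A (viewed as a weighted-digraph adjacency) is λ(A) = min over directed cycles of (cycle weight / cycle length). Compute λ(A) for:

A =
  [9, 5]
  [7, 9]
λ(A) = 6

Enumerate directed cycles and compute their means (weight / length). Sample:
  cycle 0 → 0: weight = 9, length = 1, mean = 9/1 ≈ 9.000
  cycle 1 → 1: weight = 9, length = 1, mean = 9/1 ≈ 9.000
  cycle 0 → 1 → 0: weight = 12, length = 2, mean = 12/2 ≈ 6.000
  cycle 1 → 0 → 1: weight = 12, length = 2, mean = 12/2 ≈ 6.000
Minimum mean = 6.000, attained e.g. along the cycle 0 → 1 → 0 with weight 12 and length 2. So λ(A) = 12/2 = 6.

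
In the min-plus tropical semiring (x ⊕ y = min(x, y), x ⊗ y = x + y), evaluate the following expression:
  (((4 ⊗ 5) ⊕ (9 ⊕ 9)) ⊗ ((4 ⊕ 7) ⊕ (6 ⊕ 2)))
(((4 ⊗ 5) ⊕ (9 ⊕ 9)) ⊗ ((4 ⊕ 7) ⊕ (6 ⊕ 2))) = 11

Expand innermost to outermost. Recall ⊕ takes the minimum of its arguments and ⊗ takes their sum. Working out the expression (((4 ⊗ 5) ⊕ (9 ⊕ 9)) ⊗ ((4 ⊕ 7) ⊕ (6 ⊕ 2))) gives 11.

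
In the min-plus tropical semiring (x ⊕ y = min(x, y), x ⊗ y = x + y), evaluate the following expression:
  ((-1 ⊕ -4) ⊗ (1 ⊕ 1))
((-1 ⊕ -4) ⊗ (1 ⊕ 1)) = -3

Expand innermost to outermost. Recall ⊕ takes the minimum of its arguments and ⊗ takes their sum. Working out the expression ((-1 ⊕ -4) ⊗ (1 ⊕ 1)) gives -3.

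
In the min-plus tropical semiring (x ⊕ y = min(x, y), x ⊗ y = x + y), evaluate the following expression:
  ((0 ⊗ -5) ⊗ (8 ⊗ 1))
((0 ⊗ -5) ⊗ (8 ⊗ 1)) = 4

Expand innermost to outermost. Recall ⊕ takes the minimum of its arguments and ⊗ takes their sum. Working out the expression ((0 ⊗ -5) ⊗ (8 ⊗ 1)) gives 4.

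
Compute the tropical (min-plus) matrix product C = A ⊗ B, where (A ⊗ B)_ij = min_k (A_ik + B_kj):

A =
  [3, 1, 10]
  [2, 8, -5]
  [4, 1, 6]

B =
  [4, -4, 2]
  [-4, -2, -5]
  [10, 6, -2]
A ⊗ B =
  [-3, -1, -4]
  [4, -2, -7]
  [-3, -1, -4]

Apply the min-plus product entry-by-entry:
  C[0][0] = min over k of (A[0][0] + B[0][0] = 3 + 4 = 7, A[0][1] + B[1][0] = 1 + -4 = -3, A[0][2] + B[2][0] = 10 + 10 = 20) = -3 (attained at k = 1)
  C[0][1] = min over k of (A[0][0] + B[0][1] = 3 + -4 = -1, A[0][1] + B[1][1] = 1 + -2 = -1, A[0][2] + B[2][1] = 10 + 6 = 16) = -1 (attained at k = 0)
  C[0][2] = min over k of (A[0][0] + B[0][2] = 3 + 2 = 5, A[0][1] + B[1][2] = 1 + -5 = -4, A[0][2] + B[2][2] = 10 + -2 = 8) = -4 (attained at k = 1)
  C[1][0] = min over k of (A[1][0] + B[0][0] = 2 + 4 = 6, A[1][1] + B[1][0] = 8 + -4 = 4, A[1][2] + B[2][0] = -5 + 10 = 5) = 4 (attained at k = 1)
  C[1][1] = min over k of (A[1][0] + B[0][1] = 2 + -4 = -2, A[1][1] + B[1][1] = 8 + -2 = 6, A[1][2] + B[2][1] = -5 + 6 = 1) = -2 (attained at k = 0)
  C[1][2] = min over k of (A[1][0] + B[0][2] = 2 + 2 = 4, A[1][1] + B[1][2] = 8 + -5 = 3, A[1][2] + B[2][2] = -5 + -2 = -7) = -7 (attained at k = 2)
  C[2][0] = min over k of (A[2][0] + B[0][0] = 4 + 4 = 8, A[2][1] + B[1][0] = 1 + -4 = -3, A[2][2] + B[2][0] = 6 + 10 = 16) = -3 (attained at k = 1)
  C[2][1] = min over k of (A[2][0] + B[0][1] = 4 + -4 = 0, A[2][1] + B[1][1] = 1 + -2 = -1, A[2][2] + B[2][1] = 6 + 6 = 12) = -1 (attained at k = 1)
  C[2][2] = min over k of (A[2][0] + B[0][2] = 4 + 2 = 6, A[2][1] + B[1][2] = 1 + -5 = -4, A[2][2] + B[2][2] = 6 + -2 = 4) = -4 (attained at k = 1)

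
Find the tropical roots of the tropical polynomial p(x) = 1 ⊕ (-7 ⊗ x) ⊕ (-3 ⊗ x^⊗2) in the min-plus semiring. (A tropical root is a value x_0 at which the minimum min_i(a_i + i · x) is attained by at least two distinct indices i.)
Roots: {-4, 8}

Each tropical root is a break point of the lower envelope of the lines y = a_i + i · x (there are 3 lines, with slopes 0, 1, ..., 2). Only the lines that attain the minimum somewhere contribute to roots; other lines are dominated. Here the surviving (envelope) indices are i = 2, i = 1, i = 0.
Intersections between consecutive envelope lines give the roots: for adjacent envelope indices i < j the intersection is x = (a_i − a_j) / (j − i). Reading off the sorted break points: {-4, 8}.
Verification: at each break x_0, at least two indices attain the minimum of min_i(a_i + i · x_0).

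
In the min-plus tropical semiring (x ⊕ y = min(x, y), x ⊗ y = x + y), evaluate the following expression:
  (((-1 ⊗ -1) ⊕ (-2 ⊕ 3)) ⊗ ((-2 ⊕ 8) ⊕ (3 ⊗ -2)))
(((-1 ⊗ -1) ⊕ (-2 ⊕ 3)) ⊗ ((-2 ⊕ 8) ⊕ (3 ⊗ -2))) = -4

Expand innermost to outermost. Recall ⊕ takes the minimum of its arguments and ⊗ takes their sum. Working out the expression (((-1 ⊗ -1) ⊕ (-2 ⊕ 3)) ⊗ ((-2 ⊕ 8) ⊕ (3 ⊗ -2))) gives -4.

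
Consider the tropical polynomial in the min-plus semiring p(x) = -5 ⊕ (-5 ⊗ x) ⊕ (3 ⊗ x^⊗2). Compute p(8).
p(8) = -5

A tropical monomial a ⊗ x^⊗i evaluates to a + i · x. Evaluating each term at x = 8:
  Term 0 contributes -5 + 0 · 8 = -5
  Term 1 contributes -5 + 1 · 8 = 3
  Term 2 contributes 3 + 2 · 8 = 19
p(8) = ⊕ of these = min[-5, 3, 19] = -5.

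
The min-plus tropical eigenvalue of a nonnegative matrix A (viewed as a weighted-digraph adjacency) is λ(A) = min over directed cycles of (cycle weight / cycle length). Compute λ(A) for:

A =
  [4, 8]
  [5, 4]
λ(A) = 4

Enumerate directed cycles and compute their means (weight / length). Sample:
  cycle 0 → 0: weight = 4, length = 1, mean = 4/1 ≈ 4.000
  cycle 1 → 1: weight = 4, length = 1, mean = 4/1 ≈ 4.000
  cycle 0 → 1 → 0: weight = 13, length = 2, mean = 13/2 ≈ 6.500
  cycle 1 → 0 → 1: weight = 13, length = 2, mean = 13/2 ≈ 6.500
Minimum mean = 4.000, attained e.g. along the cycle 0 → 0 with weight 4 and length 1. So λ(A) = 4/1 = 4.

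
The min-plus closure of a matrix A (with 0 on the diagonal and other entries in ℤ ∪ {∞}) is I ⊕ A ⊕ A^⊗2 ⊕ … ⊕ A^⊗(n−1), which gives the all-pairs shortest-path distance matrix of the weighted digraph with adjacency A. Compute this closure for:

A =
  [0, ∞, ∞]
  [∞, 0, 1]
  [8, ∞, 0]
Closure =
  [0, ∞, ∞]
  [9, 0, 1]
  [8, ∞, 0]

This is the Floyd-Warshall all-pairs shortest-path computation. For each intermediate vertex k = 0, 1, …, 2, update dist[i][j] ← min(dist[i][j], dist[i][k] + dist[k][j]). The final matrix gives, for each (i, j), the minimum total weight of any directed path from i to j (possibly empty when i = j).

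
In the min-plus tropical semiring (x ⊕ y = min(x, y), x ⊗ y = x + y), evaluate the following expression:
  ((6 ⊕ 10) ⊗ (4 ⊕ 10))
((6 ⊕ 10) ⊗ (4 ⊕ 10)) = 10

Expand innermost to outermost. Recall ⊕ takes the minimum of its arguments and ⊗ takes their sum. Working out the expression ((6 ⊕ 10) ⊗ (4 ⊕ 10)) gives 10.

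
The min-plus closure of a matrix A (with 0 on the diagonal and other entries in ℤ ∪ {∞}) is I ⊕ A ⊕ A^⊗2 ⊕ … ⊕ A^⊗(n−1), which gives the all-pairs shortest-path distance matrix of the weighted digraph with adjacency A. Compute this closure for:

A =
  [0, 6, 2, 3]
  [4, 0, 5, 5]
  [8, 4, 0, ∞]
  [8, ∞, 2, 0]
Closure =
  [0, 6, 2, 3]
  [4, 0, 5, 5]
  [8, 4, 0, 9]
  [8, 6, 2, 0]

This is the Floyd-Warshall all-pairs shortest-path computation. For each intermediate vertex k = 0, 1, …, 3, update dist[i][j] ← min(dist[i][j], dist[i][k] + dist[k][j]). The final matrix gives, for each (i, j), the minimum total weight of any directed path from i to j (possibly empty when i = j).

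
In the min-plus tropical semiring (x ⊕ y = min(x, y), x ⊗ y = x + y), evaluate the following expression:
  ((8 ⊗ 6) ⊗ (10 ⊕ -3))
((8 ⊗ 6) ⊗ (10 ⊕ -3)) = 11

Expand innermost to outermost. Recall ⊕ takes the minimum of its arguments and ⊗ takes their sum. Working out the expression ((8 ⊗ 6) ⊗ (10 ⊕ -3)) gives 11.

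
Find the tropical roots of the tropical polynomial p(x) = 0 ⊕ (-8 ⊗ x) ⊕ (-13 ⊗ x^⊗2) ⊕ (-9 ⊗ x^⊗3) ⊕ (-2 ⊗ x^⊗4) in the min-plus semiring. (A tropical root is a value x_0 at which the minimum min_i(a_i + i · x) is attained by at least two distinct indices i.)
Roots: {-7, -4, 5, 8}

Each tropical root is a break point of the lower envelope of the lines y = a_i + i · x (there are 5 lines, with slopes 0, 1, ..., 4). Only the lines that attain the minimum somewhere contribute to roots; other lines are dominated. Here the surviving (envelope) indices are i = 4, i = 3, i = 2, i = 1, i = 0.
Intersections between consecutive envelope lines give the roots: for adjacent envelope indices i < j the intersection is x = (a_i − a_j) / (j − i). Reading off the sorted break points: {-7, -4, 5, 8}.
Verification: at each break x_0, at least two indices attain the minimum of min_i(a_i + i · x_0).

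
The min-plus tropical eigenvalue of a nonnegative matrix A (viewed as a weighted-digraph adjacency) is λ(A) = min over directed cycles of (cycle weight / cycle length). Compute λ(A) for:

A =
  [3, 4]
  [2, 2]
λ(A) = 2

Enumerate directed cycles and compute their means (weight / length). Sample:
  cycle 0 → 0: weight = 3, length = 1, mean = 3/1 ≈ 3.000
  cycle 1 → 1: weight = 2, length = 1, mean = 2/1 ≈ 2.000
  cycle 0 → 1 → 0: weight = 6, length = 2, mean = 6/2 ≈ 3.000
  cycle 1 → 0 → 1: weight = 6, length = 2, mean = 6/2 ≈ 3.000
Minimum mean = 2.000, attained e.g. along the cycle 1 → 1 with weight 2 and length 1. So λ(A) = 2/1 = 2.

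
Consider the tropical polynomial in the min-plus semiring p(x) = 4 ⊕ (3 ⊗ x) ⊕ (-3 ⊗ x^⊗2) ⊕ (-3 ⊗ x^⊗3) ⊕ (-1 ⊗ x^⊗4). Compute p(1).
p(1) = -1

A tropical monomial a ⊗ x^⊗i evaluates to a + i · x. Evaluating each term at x = 1:
  Term 0 contributes 4 + 0 · 1 = 4
  Term 1 contributes 3 + 1 · 1 = 4
  Term 2 contributes -3 + 2 · 1 = -1
  Term 3 contributes -3 + 3 · 1 = 0
  Term 4 contributes -1 + 4 · 1 = 3
p(1) = ⊕ of these = min[4, 4, -1, 0, 3] = -1.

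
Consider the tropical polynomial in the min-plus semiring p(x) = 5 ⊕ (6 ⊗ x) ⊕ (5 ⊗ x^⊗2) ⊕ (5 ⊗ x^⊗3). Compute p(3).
p(3) = 5

A tropical monomial a ⊗ x^⊗i evaluates to a + i · x. Evaluating each term at x = 3:
  Term 0 contributes 5 + 0 · 3 = 5
  Term 1 contributes 6 + 1 · 3 = 9
  Term 2 contributes 5 + 2 · 3 = 11
  Term 3 contributes 5 + 3 · 3 = 14
p(3) = ⊕ of these = min[5, 9, 11, 14] = 5.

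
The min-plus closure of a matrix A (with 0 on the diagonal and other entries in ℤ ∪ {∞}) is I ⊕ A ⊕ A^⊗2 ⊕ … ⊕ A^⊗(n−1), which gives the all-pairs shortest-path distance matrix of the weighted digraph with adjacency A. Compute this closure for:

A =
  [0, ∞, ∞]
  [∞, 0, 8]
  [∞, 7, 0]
Closure =
  [0, ∞, ∞]
  [∞, 0, 8]
  [∞, 7, 0]

This is the Floyd-Warshall all-pairs shortest-path computation. For each intermediate vertex k = 0, 1, …, 2, update dist[i][j] ← min(dist[i][j], dist[i][k] + dist[k][j]). The final matrix gives, for each (i, j), the minimum total weight of any directed path from i to j (possibly empty when i = j).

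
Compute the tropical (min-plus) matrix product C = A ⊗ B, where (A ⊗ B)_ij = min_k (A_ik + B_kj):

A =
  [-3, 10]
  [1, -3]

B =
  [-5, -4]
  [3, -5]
A ⊗ B =
  [-8, -7]
  [-4, -8]

Apply the min-plus product entry-by-entry:
  C[0][0] = min over k of (A[0][0] + B[0][0] = -3 + -5 = -8, A[0][1] + B[1][0] = 10 + 3 = 13) = -8 (attained at k = 0)
  C[0][1] = min over k of (A[0][0] + B[0][1] = -3 + -4 = -7, A[0][1] + B[1][1] = 10 + -5 = 5) = -7 (attained at k = 0)
  C[1][0] = min over k of (A[1][0] + B[0][0] = 1 + -5 = -4, A[1][1] + B[1][0] = -3 + 3 = 0) = -4 (attained at k = 0)
  C[1][1] = min over k of (A[1][0] + B[0][1] = 1 + -4 = -3, A[1][1] + B[1][1] = -3 + -5 = -8) = -8 (attained at k = 1)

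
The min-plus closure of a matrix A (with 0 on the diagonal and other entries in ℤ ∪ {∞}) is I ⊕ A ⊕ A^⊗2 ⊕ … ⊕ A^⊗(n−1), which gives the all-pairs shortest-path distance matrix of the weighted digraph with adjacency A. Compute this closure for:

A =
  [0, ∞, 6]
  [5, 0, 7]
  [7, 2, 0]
Closure =
  [0, 8, 6]
  [5, 0, 7]
  [7, 2, 0]

This is the Floyd-Warshall all-pairs shortest-path computation. For each intermediate vertex k = 0, 1, …, 2, update dist[i][j] ← min(dist[i][j], dist[i][k] + dist[k][j]). The final matrix gives, for each (i, j), the minimum total weight of any directed path from i to j (possibly empty when i = j).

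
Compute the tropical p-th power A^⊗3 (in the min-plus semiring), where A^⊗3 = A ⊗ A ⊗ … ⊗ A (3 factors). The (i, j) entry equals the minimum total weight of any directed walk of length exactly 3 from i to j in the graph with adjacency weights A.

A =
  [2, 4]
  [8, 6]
A^⊗3 =
  [6, 8]
  [12, 14]

Each entry (A^⊗3)_ij equals the minimum over all length-3 walks i = v_0 → v_1 → … → v_3 = j of Σ_t A[v_t][v_{t+1}]. For example, for (i, j) = (0, 1) we minimise over 4 possible intermediate vertex sequences; the minimum is 8, attained along the walk 0 → 0 → 0 → 1.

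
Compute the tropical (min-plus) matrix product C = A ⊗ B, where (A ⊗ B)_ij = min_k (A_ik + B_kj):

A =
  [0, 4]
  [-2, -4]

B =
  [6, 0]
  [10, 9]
A ⊗ B =
  [6, 0]
  [4, -2]

Apply the min-plus product entry-by-entry:
  C[0][0] = min over k of (A[0][0] + B[0][0] = 0 + 6 = 6, A[0][1] + B[1][0] = 4 + 10 = 14) = 6 (attained at k = 0)
  C[0][1] = min over k of (A[0][0] + B[0][1] = 0 + 0 = 0, A[0][1] + B[1][1] = 4 + 9 = 13) = 0 (attained at k = 0)
  C[1][0] = min over k of (A[1][0] + B[0][0] = -2 + 6 = 4, A[1][1] + B[1][0] = -4 + 10 = 6) = 4 (attained at k = 0)
  C[1][1] = min over k of (A[1][0] + B[0][1] = -2 + 0 = -2, A[1][1] + B[1][1] = -4 + 9 = 5) = -2 (attained at k = 0)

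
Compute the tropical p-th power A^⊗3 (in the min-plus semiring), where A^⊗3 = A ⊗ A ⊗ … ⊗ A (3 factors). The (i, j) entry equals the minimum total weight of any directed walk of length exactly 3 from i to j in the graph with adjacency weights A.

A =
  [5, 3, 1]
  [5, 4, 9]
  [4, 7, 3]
A^⊗3 =
  [8, 8, 6]
  [10, 12, 9]
  [9, 10, 8]

Each entry (A^⊗3)_ij equals the minimum over all length-3 walks i = v_0 → v_1 → … → v_3 = j of Σ_t A[v_t][v_{t+1}]. For example, for (i, j) = (0, 2) we minimise over 9 possible intermediate vertex sequences; the minimum is 6, attained along the walk 0 → 2 → 0 → 2.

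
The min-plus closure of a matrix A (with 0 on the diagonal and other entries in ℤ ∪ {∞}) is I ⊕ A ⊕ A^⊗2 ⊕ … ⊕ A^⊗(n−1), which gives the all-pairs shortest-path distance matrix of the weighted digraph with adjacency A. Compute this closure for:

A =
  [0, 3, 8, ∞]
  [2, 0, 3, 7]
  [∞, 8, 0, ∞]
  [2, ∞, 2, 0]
Closure =
  [0, 3, 6, 10]
  [2, 0, 3, 7]
  [10, 8, 0, 15]
  [2, 5, 2, 0]

This is the Floyd-Warshall all-pairs shortest-path computation. For each intermediate vertex k = 0, 1, …, 3, update dist[i][j] ← min(dist[i][j], dist[i][k] + dist[k][j]). The final matrix gives, for each (i, j), the minimum total weight of any directed path from i to j (possibly empty when i = j).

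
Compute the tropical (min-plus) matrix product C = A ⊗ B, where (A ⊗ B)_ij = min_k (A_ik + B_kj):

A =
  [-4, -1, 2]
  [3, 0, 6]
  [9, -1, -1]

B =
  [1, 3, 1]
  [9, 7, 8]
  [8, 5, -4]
A ⊗ B =
  [-3, -1, -3]
  [4, 6, 2]
  [7, 4, -5]

Apply the min-plus product entry-by-entry:
  C[0][0] = min over k of (A[0][0] + B[0][0] = -4 + 1 = -3, A[0][1] + B[1][0] = -1 + 9 = 8, A[0][2] + B[2][0] = 2 + 8 = 10) = -3 (attained at k = 0)
  C[0][1] = min over k of (A[0][0] + B[0][1] = -4 + 3 = -1, A[0][1] + B[1][1] = -1 + 7 = 6, A[0][2] + B[2][1] = 2 + 5 = 7) = -1 (attained at k = 0)
  C[0][2] = min over k of (A[0][0] + B[0][2] = -4 + 1 = -3, A[0][1] + B[1][2] = -1 + 8 = 7, A[0][2] + B[2][2] = 2 + -4 = -2) = -3 (attained at k = 0)
  C[1][0] = min over k of (A[1][0] + B[0][0] = 3 + 1 = 4, A[1][1] + B[1][0] = 0 + 9 = 9, A[1][2] + B[2][0] = 6 + 8 = 14) = 4 (attained at k = 0)
  C[1][1] = min over k of (A[1][0] + B[0][1] = 3 + 3 = 6, A[1][1] + B[1][1] = 0 + 7 = 7, A[1][2] + B[2][1] = 6 + 5 = 11) = 6 (attained at k = 0)
  C[1][2] = min over k of (A[1][0] + B[0][2] = 3 + 1 = 4, A[1][1] + B[1][2] = 0 + 8 = 8, A[1][2] + B[2][2] = 6 + -4 = 2) = 2 (attained at k = 2)
  C[2][0] = min over k of (A[2][0] + B[0][0] = 9 + 1 = 10, A[2][1] + B[1][0] = -1 + 9 = 8, A[2][2] + B[2][0] = -1 + 8 = 7) = 7 (attained at k = 2)
  C[2][1] = min over k of (A[2][0] + B[0][1] = 9 + 3 = 12, A[2][1] + B[1][1] = -1 + 7 = 6, A[2][2] + B[2][1] = -1 + 5 = 4) = 4 (attained at k = 2)
  C[2][2] = min over k of (A[2][0] + B[0][2] = 9 + 1 = 10, A[2][1] + B[1][2] = -1 + 8 = 7, A[2][2] + B[2][2] = -1 + -4 = -5) = -5 (attained at k = 2)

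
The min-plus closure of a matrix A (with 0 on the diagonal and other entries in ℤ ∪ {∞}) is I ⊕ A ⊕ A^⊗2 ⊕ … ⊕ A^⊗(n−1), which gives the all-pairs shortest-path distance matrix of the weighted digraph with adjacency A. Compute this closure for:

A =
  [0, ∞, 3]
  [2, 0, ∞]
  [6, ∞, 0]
Closure =
  [0, ∞, 3]
  [2, 0, 5]
  [6, ∞, 0]

This is the Floyd-Warshall all-pairs shortest-path computation. For each intermediate vertex k = 0, 1, …, 2, update dist[i][j] ← min(dist[i][j], dist[i][k] + dist[k][j]). The final matrix gives, for each (i, j), the minimum total weight of any directed path from i to j (possibly empty when i = j).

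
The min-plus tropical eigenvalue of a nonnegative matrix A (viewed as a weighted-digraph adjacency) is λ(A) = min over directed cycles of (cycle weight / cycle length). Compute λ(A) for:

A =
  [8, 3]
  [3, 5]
λ(A) = 3

Enumerate directed cycles and compute their means (weight / length). Sample:
  cycle 0 → 0: weight = 8, length = 1, mean = 8/1 ≈ 8.000
  cycle 1 → 1: weight = 5, length = 1, mean = 5/1 ≈ 5.000
  cycle 0 → 1 → 0: weight = 6, length = 2, mean = 6/2 ≈ 3.000
  cycle 1 → 0 → 1: weight = 6, length = 2, mean = 6/2 ≈ 3.000
Minimum mean = 3.000, attained e.g. along the cycle 0 → 1 → 0 with weight 6 and length 2. So λ(A) = 6/2 = 3.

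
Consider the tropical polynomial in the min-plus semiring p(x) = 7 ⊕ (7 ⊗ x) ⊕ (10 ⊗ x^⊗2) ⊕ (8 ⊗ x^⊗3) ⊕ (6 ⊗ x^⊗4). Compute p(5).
p(5) = 7

A tropical monomial a ⊗ x^⊗i evaluates to a + i · x. Evaluating each term at x = 5:
  Term 0 contributes 7 + 0 · 5 = 7
  Term 1 contributes 7 + 1 · 5 = 12
  Term 2 contributes 10 + 2 · 5 = 20
  Term 3 contributes 8 + 3 · 5 = 23
  Term 4 contributes 6 + 4 · 5 = 26
p(5) = ⊕ of these = min[7, 12, 20, 23, 26] = 7.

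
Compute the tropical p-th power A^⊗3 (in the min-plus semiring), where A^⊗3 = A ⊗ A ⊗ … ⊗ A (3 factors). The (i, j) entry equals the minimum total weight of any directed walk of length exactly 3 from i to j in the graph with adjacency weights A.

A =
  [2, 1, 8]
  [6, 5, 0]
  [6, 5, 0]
A^⊗3 =
  [6, 5, 1]
  [6, 5, 0]
  [6, 5, 0]

Each entry (A^⊗3)_ij equals the minimum over all length-3 walks i = v_0 → v_1 → … → v_3 = j of Σ_t A[v_t][v_{t+1}]. For example, for (i, j) = (0, 2) we minimise over 9 possible intermediate vertex sequences; the minimum is 1, attained along the walk 0 → 1 → 2 → 2.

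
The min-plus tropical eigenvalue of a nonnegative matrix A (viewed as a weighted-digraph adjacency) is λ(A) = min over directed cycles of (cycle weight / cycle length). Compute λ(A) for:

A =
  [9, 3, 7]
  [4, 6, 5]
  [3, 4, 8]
λ(A) = 7/2

Enumerate directed cycles and compute their means (weight / length). Sample:
  cycle 0 → 0: weight = 9, length = 1, mean = 9/1 ≈ 9.000
  cycle 1 → 1: weight = 6, length = 1, mean = 6/1 ≈ 6.000
  cycle 2 → 2: weight = 8, length = 1, mean = 8/1 ≈ 8.000
  cycle 0 → 1 → 0: weight = 7, length = 2, mean = 7/2 ≈ 3.500
  cycle 0 → 2 → 0: weight = 10, length = 2, mean = 10/2 ≈ 5.000
  cycle 1 → 0 → 1: weight = 7, length = 2, mean = 7/2 ≈ 3.500
Minimum mean = 3.500, attained e.g. along the cycle 0 → 1 → 0 with weight 7 and length 2. So λ(A) = 7/2 = 7/2.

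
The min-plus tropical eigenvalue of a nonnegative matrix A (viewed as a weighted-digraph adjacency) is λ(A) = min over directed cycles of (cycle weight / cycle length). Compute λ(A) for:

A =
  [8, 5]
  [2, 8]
λ(A) = 7/2

Enumerate directed cycles and compute their means (weight / length). Sample:
  cycle 0 → 0: weight = 8, length = 1, mean = 8/1 ≈ 8.000
  cycle 1 → 1: weight = 8, length = 1, mean = 8/1 ≈ 8.000
  cycle 0 → 1 → 0: weight = 7, length = 2, mean = 7/2 ≈ 3.500
  cycle 1 → 0 → 1: weight = 7, length = 2, mean = 7/2 ≈ 3.500
Minimum mean = 3.500, attained e.g. along the cycle 0 → 1 → 0 with weight 7 and length 2. So λ(A) = 7/2 = 7/2.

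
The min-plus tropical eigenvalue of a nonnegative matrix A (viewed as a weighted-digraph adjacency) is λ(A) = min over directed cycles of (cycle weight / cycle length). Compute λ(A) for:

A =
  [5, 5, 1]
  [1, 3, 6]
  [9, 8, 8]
λ(A) = 3

Enumerate directed cycles and compute their means (weight / length). Sample:
  cycle 0 → 0: weight = 5, length = 1, mean = 5/1 ≈ 5.000
  cycle 1 → 1: weight = 3, length = 1, mean = 3/1 ≈ 3.000
  cycle 2 → 2: weight = 8, length = 1, mean = 8/1 ≈ 8.000
  cycle 0 → 1 → 0: weight = 6, length = 2, mean = 6/2 ≈ 3.000
  cycle 0 → 2 → 0: weight = 10, length = 2, mean = 10/2 ≈ 5.000
  cycle 1 → 0 → 1: weight = 6, length = 2, mean = 6/2 ≈ 3.000
Minimum mean = 3.000, attained e.g. along the cycle 1 → 1 with weight 3 and length 1. So λ(A) = 3/1 = 3.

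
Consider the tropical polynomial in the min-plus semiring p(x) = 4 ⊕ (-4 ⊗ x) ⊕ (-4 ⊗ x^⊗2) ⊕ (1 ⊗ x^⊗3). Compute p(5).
p(5) = 1

A tropical monomial a ⊗ x^⊗i evaluates to a + i · x. Evaluating each term at x = 5:
  Term 0 contributes 4 + 0 · 5 = 4
  Term 1 contributes -4 + 1 · 5 = 1
  Term 2 contributes -4 + 2 · 5 = 6
  Term 3 contributes 1 + 3 · 5 = 16
p(5) = ⊕ of these = min[4, 1, 6, 16] = 1.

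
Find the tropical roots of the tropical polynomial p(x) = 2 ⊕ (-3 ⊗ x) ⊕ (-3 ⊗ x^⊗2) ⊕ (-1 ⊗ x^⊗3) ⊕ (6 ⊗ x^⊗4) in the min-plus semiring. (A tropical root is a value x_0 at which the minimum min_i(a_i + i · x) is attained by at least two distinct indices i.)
Roots: {-7, -2, 0, 5}

Each tropical root is a break point of the lower envelope of the lines y = a_i + i · x (there are 5 lines, with slopes 0, 1, ..., 4). Only the lines that attain the minimum somewhere contribute to roots; other lines are dominated. Here the surviving (envelope) indices are i = 4, i = 3, i = 2, i = 1, i = 0.
Intersections between consecutive envelope lines give the roots: for adjacent envelope indices i < j the intersection is x = (a_i − a_j) / (j − i). Reading off the sorted break points: {-7, -2, 0, 5}.
Verification: at each break x_0, at least two indices attain the minimum of min_i(a_i + i · x_0).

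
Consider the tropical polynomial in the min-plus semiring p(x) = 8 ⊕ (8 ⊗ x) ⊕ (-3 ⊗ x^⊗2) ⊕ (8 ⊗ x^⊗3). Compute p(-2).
p(-2) = -7

A tropical monomial a ⊗ x^⊗i evaluates to a + i · x. Evaluating each term at x = -2:
  Term 0 contributes 8 + 0 · -2 = 8
  Term 1 contributes 8 + 1 · -2 = 6
  Term 2 contributes -3 + 2 · -2 = -7
  Term 3 contributes 8 + 3 · -2 = 2
p(-2) = ⊕ of these = min[8, 6, -7, 2] = -7.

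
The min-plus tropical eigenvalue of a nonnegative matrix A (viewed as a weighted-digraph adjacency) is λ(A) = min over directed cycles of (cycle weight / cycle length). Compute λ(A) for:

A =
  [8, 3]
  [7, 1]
λ(A) = 1

Enumerate directed cycles and compute their means (weight / length). Sample:
  cycle 0 → 0: weight = 8, length = 1, mean = 8/1 ≈ 8.000
  cycle 1 → 1: weight = 1, length = 1, mean = 1/1 ≈ 1.000
  cycle 0 → 1 → 0: weight = 10, length = 2, mean = 10/2 ≈ 5.000
  cycle 1 → 0 → 1: weight = 10, length = 2, mean = 10/2 ≈ 5.000
Minimum mean = 1.000, attained e.g. along the cycle 1 → 1 with weight 1 and length 1. So λ(A) = 1/1 = 1.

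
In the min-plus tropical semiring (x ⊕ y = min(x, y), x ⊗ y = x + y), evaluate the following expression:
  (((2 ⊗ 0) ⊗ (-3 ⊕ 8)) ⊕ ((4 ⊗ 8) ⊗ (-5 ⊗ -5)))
(((2 ⊗ 0) ⊗ (-3 ⊕ 8)) ⊕ ((4 ⊗ 8) ⊗ (-5 ⊗ -5))) = -1

Expand innermost to outermost. Recall ⊕ takes the minimum of its arguments and ⊗ takes their sum. Working out the expression (((2 ⊗ 0) ⊗ (-3 ⊕ 8)) ⊕ ((4 ⊗ 8) ⊗ (-5 ⊗ -5))) gives -1.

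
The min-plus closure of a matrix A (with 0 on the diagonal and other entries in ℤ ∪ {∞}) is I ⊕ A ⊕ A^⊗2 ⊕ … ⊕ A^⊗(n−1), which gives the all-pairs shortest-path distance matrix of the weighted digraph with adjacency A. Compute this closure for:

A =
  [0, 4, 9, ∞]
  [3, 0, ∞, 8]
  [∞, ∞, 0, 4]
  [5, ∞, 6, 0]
Closure =
  [0, 4, 9, 12]
  [3, 0, 12, 8]
  [9, 13, 0, 4]
  [5, 9, 6, 0]

This is the Floyd-Warshall all-pairs shortest-path computation. For each intermediate vertex k = 0, 1, …, 3, update dist[i][j] ← min(dist[i][j], dist[i][k] + dist[k][j]). The final matrix gives, for each (i, j), the minimum total weight of any directed path from i to j (possibly empty when i = j).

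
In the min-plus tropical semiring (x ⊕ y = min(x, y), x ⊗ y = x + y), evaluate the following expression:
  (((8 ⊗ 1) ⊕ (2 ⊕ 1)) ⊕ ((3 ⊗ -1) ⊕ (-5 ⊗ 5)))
(((8 ⊗ 1) ⊕ (2 ⊕ 1)) ⊕ ((3 ⊗ -1) ⊕ (-5 ⊗ 5))) = 0

Expand innermost to outermost. Recall ⊕ takes the minimum of its arguments and ⊗ takes their sum. Working out the expression (((8 ⊗ 1) ⊕ (2 ⊕ 1)) ⊕ ((3 ⊗ -1) ⊕ (-5 ⊗ 5))) gives 0.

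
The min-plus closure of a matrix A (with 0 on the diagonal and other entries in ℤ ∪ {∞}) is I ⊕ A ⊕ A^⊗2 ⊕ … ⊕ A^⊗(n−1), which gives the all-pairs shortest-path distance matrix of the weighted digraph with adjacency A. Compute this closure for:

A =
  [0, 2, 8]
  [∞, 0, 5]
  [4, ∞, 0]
Closure =
  [0, 2, 7]
  [9, 0, 5]
  [4, 6, 0]

This is the Floyd-Warshall all-pairs shortest-path computation. For each intermediate vertex k = 0, 1, …, 2, update dist[i][j] ← min(dist[i][j], dist[i][k] + dist[k][j]). The final matrix gives, for each (i, j), the minimum total weight of any directed path from i to j (possibly empty when i = j).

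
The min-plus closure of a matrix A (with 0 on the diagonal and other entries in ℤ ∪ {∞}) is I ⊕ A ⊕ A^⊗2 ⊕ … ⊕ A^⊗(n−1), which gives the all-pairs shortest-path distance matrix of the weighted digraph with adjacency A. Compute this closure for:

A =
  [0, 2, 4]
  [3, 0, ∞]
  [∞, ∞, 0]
Closure =
  [0, 2, 4]
  [3, 0, 7]
  [∞, ∞, 0]

This is the Floyd-Warshall all-pairs shortest-path computation. For each intermediate vertex k = 0, 1, …, 2, update dist[i][j] ← min(dist[i][j], dist[i][k] + dist[k][j]). The final matrix gives, for each (i, j), the minimum total weight of any directed path from i to j (possibly empty when i = j).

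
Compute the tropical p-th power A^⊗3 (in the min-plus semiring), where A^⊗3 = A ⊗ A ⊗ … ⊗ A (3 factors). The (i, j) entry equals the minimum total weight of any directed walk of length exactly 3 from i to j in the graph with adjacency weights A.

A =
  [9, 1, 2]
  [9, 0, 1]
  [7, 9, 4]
A^⊗3 =
  [9, 1, 2]
  [8, 0, 1]
  [15, 8, 9]

Each entry (A^⊗3)_ij equals the minimum over all length-3 walks i = v_0 → v_1 → … → v_3 = j of Σ_t A[v_t][v_{t+1}]. For example, for (i, j) = (0, 2) we minimise over 9 possible intermediate vertex sequences; the minimum is 2, attained along the walk 0 → 1 → 1 → 2.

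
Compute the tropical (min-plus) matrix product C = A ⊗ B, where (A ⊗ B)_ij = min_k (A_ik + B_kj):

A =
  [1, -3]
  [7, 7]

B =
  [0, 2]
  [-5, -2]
A ⊗ B =
  [-8, -5]
  [2, 5]

Apply the min-plus product entry-by-entry:
  C[0][0] = min over k of (A[0][0] + B[0][0] = 1 + 0 = 1, A[0][1] + B[1][0] = -3 + -5 = -8) = -8 (attained at k = 1)
  C[0][1] = min over k of (A[0][0] + B[0][1] = 1 + 2 = 3, A[0][1] + B[1][1] = -3 + -2 = -5) = -5 (attained at k = 1)
  C[1][0] = min over k of (A[1][0] + B[0][0] = 7 + 0 = 7, A[1][1] + B[1][0] = 7 + -5 = 2) = 2 (attained at k = 1)
  C[1][1] = min over k of (A[1][0] + B[0][1] = 7 + 2 = 9, A[1][1] + B[1][1] = 7 + -2 = 5) = 5 (attained at k = 1)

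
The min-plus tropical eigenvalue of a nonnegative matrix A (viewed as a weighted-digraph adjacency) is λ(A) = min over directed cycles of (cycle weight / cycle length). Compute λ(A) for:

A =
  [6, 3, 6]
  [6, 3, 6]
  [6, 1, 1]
λ(A) = 1

Enumerate directed cycles and compute their means (weight / length). Sample:
  cycle 0 → 0: weight = 6, length = 1, mean = 6/1 ≈ 6.000
  cycle 1 → 1: weight = 3, length = 1, mean = 3/1 ≈ 3.000
  cycle 2 → 2: weight = 1, length = 1, mean = 1/1 ≈ 1.000
  cycle 0 → 1 → 0: weight = 9, length = 2, mean = 9/2 ≈ 4.500
  cycle 0 → 2 → 0: weight = 12, length = 2, mean = 12/2 ≈ 6.000
  cycle 1 → 0 → 1: weight = 9, length = 2, mean = 9/2 ≈ 4.500
Minimum mean = 1.000, attained e.g. along the cycle 2 → 2 with weight 1 and length 1. So λ(A) = 1/1 = 1.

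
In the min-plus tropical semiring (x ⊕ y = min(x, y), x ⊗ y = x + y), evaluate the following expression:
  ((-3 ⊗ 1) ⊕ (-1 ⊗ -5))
((-3 ⊗ 1) ⊕ (-1 ⊗ -5)) = -6

Expand innermost to outermost. Recall ⊕ takes the minimum of its arguments and ⊗ takes their sum. Working out the expression ((-3 ⊗ 1) ⊕ (-1 ⊗ -5)) gives -6.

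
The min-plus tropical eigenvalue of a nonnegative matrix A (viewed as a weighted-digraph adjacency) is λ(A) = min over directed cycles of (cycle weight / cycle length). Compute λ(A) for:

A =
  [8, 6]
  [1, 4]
λ(A) = 7/2

Enumerate directed cycles and compute their means (weight / length). Sample:
  cycle 0 → 0: weight = 8, length = 1, mean = 8/1 ≈ 8.000
  cycle 1 → 1: weight = 4, length = 1, mean = 4/1 ≈ 4.000
  cycle 0 → 1 → 0: weight = 7, length = 2, mean = 7/2 ≈ 3.500
  cycle 1 → 0 → 1: weight = 7, length = 2, mean = 7/2 ≈ 3.500
Minimum mean = 3.500, attained e.g. along the cycle 0 → 1 → 0 with weight 7 and length 2. So λ(A) = 7/2 = 7/2.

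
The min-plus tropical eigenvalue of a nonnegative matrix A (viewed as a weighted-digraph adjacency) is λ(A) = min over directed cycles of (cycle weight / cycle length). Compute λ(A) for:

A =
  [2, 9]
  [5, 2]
λ(A) = 2

Enumerate directed cycles and compute their means (weight / length). Sample:
  cycle 0 → 0: weight = 2, length = 1, mean = 2/1 ≈ 2.000
  cycle 1 → 1: weight = 2, length = 1, mean = 2/1 ≈ 2.000
  cycle 0 → 1 → 0: weight = 14, length = 2, mean = 14/2 ≈ 7.000
  cycle 1 → 0 → 1: weight = 14, length = 2, mean = 14/2 ≈ 7.000
Minimum mean = 2.000, attained e.g. along the cycle 0 → 0 with weight 2 and length 1. So λ(A) = 2/1 = 2.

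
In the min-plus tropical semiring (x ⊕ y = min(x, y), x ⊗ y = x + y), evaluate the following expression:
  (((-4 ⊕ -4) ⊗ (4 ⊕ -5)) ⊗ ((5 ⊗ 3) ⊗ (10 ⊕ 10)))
(((-4 ⊕ -4) ⊗ (4 ⊕ -5)) ⊗ ((5 ⊗ 3) ⊗ (10 ⊕ 10))) = 9

Expand innermost to outermost. Recall ⊕ takes the minimum of its arguments and ⊗ takes their sum. Working out the expression (((-4 ⊕ -4) ⊗ (4 ⊕ -5)) ⊗ ((5 ⊗ 3) ⊗ (10 ⊕ 10))) gives 9.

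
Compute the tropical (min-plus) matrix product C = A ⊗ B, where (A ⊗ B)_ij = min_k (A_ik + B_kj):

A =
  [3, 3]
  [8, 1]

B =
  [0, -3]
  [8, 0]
A ⊗ B =
  [3, 0]
  [8, 1]

Apply the min-plus product entry-by-entry:
  C[0][0] = min over k of (A[0][0] + B[0][0] = 3 + 0 = 3, A[0][1] + B[1][0] = 3 + 8 = 11) = 3 (attained at k = 0)
  C[0][1] = min over k of (A[0][0] + B[0][1] = 3 + -3 = 0, A[0][1] + B[1][1] = 3 + 0 = 3) = 0 (attained at k = 0)
  C[1][0] = min over k of (A[1][0] + B[0][0] = 8 + 0 = 8, A[1][1] + B[1][0] = 1 + 8 = 9) = 8 (attained at k = 0)
  C[1][1] = min over k of (A[1][0] + B[0][1] = 8 + -3 = 5, A[1][1] + B[1][1] = 1 + 0 = 1) = 1 (attained at k = 1)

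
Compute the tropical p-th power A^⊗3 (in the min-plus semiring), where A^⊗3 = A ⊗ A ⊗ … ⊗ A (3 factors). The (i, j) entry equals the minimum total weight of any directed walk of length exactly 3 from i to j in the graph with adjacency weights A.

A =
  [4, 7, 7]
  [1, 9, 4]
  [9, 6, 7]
A^⊗3 =
  [12, 15, 15]
  [9, 12, 12]
  [11, 14, 14]

Each entry (A^⊗3)_ij equals the minimum over all length-3 walks i = v_0 → v_1 → … → v_3 = j of Σ_t A[v_t][v_{t+1}]. For example, for (i, j) = (0, 2) we minimise over 9 possible intermediate vertex sequences; the minimum is 15, attained along the walk 0 → 0 → 0 → 2.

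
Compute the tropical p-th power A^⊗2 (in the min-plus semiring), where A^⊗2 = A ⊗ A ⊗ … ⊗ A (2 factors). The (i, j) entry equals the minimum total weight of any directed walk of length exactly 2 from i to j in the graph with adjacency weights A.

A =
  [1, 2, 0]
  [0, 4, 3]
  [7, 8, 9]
A^⊗2 =
  [2, 3, 1]
  [1, 2, 0]
  [8, 9, 7]

Each entry (A^⊗2)_ij equals the minimum over all length-2 walks i = v_0 → v_1 → … → v_2 = j of Σ_t A[v_t][v_{t+1}]. For example, for (i, j) = (0, 2) we minimise over 3 possible intermediate vertex sequences; the minimum is 1, attained along the walk 0 → 0 → 2.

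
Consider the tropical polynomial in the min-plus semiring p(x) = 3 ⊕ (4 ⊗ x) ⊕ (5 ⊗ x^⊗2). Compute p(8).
p(8) = 3

A tropical monomial a ⊗ x^⊗i evaluates to a + i · x. Evaluating each term at x = 8:
  Term 0 contributes 3 + 0 · 8 = 3
  Term 1 contributes 4 + 1 · 8 = 12
  Term 2 contributes 5 + 2 · 8 = 21
p(8) = ⊕ of these = min[3, 12, 21] = 3.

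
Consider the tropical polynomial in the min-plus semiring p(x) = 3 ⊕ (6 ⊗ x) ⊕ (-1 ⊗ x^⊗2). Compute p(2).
p(2) = 3

A tropical monomial a ⊗ x^⊗i evaluates to a + i · x. Evaluating each term at x = 2:
  Term 0 contributes 3 + 0 · 2 = 3
  Term 1 contributes 6 + 1 · 2 = 8
  Term 2 contributes -1 + 2 · 2 = 3
p(2) = ⊕ of these = min[3, 8, 3] = 3.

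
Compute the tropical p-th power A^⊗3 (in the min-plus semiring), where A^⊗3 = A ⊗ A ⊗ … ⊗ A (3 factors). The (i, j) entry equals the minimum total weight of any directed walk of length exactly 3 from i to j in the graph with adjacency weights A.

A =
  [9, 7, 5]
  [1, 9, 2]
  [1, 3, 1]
A^⊗3 =
  [7, 9, 7]
  [4, 6, 4]
  [3, 5, 3]

Each entry (A^⊗3)_ij equals the minimum over all length-3 walks i = v_0 → v_1 → … → v_3 = j of Σ_t A[v_t][v_{t+1}]. For example, for (i, j) = (0, 2) we minimise over 9 possible intermediate vertex sequences; the minimum is 7, attained along the walk 0 → 2 → 2 → 2.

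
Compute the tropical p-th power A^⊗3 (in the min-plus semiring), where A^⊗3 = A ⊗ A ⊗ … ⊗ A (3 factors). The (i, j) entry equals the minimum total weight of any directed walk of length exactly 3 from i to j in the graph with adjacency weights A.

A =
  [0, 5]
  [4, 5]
A^⊗3 =
  [0, 5]
  [4, 9]

Each entry (A^⊗3)_ij equals the minimum over all length-3 walks i = v_0 → v_1 → … → v_3 = j of Σ_t A[v_t][v_{t+1}]. For example, for (i, j) = (0, 1) we minimise over 4 possible intermediate vertex sequences; the minimum is 5, attained along the walk 0 → 0 → 0 → 1.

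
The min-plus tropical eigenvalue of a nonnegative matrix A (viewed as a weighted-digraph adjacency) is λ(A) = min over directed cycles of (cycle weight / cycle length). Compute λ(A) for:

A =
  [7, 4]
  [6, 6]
λ(A) = 5

Enumerate directed cycles and compute their means (weight / length). Sample:
  cycle 0 → 0: weight = 7, length = 1, mean = 7/1 ≈ 7.000
  cycle 1 → 1: weight = 6, length = 1, mean = 6/1 ≈ 6.000
  cycle 0 → 1 → 0: weight = 10, length = 2, mean = 10/2 ≈ 5.000
  cycle 1 → 0 → 1: weight = 10, length = 2, mean = 10/2 ≈ 5.000
Minimum mean = 5.000, attained e.g. along the cycle 0 → 1 → 0 with weight 10 and length 2. So λ(A) = 10/2 = 5.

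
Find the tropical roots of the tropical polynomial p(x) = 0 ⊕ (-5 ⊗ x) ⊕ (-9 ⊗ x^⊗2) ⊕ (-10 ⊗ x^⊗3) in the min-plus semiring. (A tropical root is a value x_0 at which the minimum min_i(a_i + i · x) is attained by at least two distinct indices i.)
Roots: {1, 4, 5}

Each tropical root is a break point of the lower envelope of the lines y = a_i + i · x (there are 4 lines, with slopes 0, 1, ..., 3). Only the lines that attain the minimum somewhere contribute to roots; other lines are dominated. Here the surviving (envelope) indices are i = 3, i = 2, i = 1, i = 0.
Intersections between consecutive envelope lines give the roots: for adjacent envelope indices i < j the intersection is x = (a_i − a_j) / (j − i). Reading off the sorted break points: {1, 4, 5}.
Verification: at each break x_0, at least two indices attain the minimum of min_i(a_i + i · x_0).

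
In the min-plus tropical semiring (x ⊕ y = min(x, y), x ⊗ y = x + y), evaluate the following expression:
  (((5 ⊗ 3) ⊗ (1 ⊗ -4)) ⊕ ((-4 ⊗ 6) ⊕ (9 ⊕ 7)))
(((5 ⊗ 3) ⊗ (1 ⊗ -4)) ⊕ ((-4 ⊗ 6) ⊕ (9 ⊕ 7))) = 2

Expand innermost to outermost. Recall ⊕ takes the minimum of its arguments and ⊗ takes their sum. Working out the expression (((5 ⊗ 3) ⊗ (1 ⊗ -4)) ⊕ ((-4 ⊗ 6) ⊕ (9 ⊕ 7))) gives 2.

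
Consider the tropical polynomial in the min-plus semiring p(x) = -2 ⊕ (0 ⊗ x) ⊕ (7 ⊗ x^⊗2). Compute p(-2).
p(-2) = -2

A tropical monomial a ⊗ x^⊗i evaluates to a + i · x. Evaluating each term at x = -2:
  Term 0 contributes -2 + 0 · -2 = -2
  Term 1 contributes 0 + 1 · -2 = -2
  Term 2 contributes 7 + 2 · -2 = 3
p(-2) = ⊕ of these = min[-2, -2, 3] = -2.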